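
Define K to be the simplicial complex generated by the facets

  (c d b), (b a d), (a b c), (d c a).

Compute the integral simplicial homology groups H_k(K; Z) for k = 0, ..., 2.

H_0 ≅ Z,  H_1 = 0,  H_2 ≅ Z.

Order the vertices as a < b < c < d. Listing each simplex with vertices in this order, K has dimension 2 with simplices:

  0-simplices (4): a, b, c, d
  1-simplices (6): ab, ac, ad, bc, bd, cd
  2-simplices (4): abc, abd, acd, bcd

Hence C_0 ≅ Z^4, C_1 ≅ Z^6, C_2 ≅ Z^4.

∂_1: C_1 → C_0 is given by ∂[p,q] = [q] − [p].
This gives a 4×6 integer matrix of rank 3; reducing to Smith normal form yields diagonal entries (1,1,1).

Boundary ∂_2: C_2 → C_1 maps a triangle to the signed sum of its edges. For instance
  ∂abc = bc − ac + ab,
  ∂bcd = cd − bd + bc.
This gives a 6×4 integer matrix of rank 3; reducing to Smith normal form yields diagonal entries (1,1,1).

From H_k ≅ ker(∂_k) / im(∂_{k+1}) we obtain:

  H_0: rank C_0 − rank ∂_1 = 4 − 3 = 1, and the invariant factors of ∂_1 are all 1, so H_0 = Z.
  H_1: rank ker ∂_1 − rank ∂_2 = (6 − 3) − 3 = 0, and the invariant factors of ∂_2 are all 1, so H_1 = 0.
  H_2: rank ker ∂_2 − rank ∂_3 = (4 − 3) − 0 = 1, and there is no ∂_3, so H_2 = Z.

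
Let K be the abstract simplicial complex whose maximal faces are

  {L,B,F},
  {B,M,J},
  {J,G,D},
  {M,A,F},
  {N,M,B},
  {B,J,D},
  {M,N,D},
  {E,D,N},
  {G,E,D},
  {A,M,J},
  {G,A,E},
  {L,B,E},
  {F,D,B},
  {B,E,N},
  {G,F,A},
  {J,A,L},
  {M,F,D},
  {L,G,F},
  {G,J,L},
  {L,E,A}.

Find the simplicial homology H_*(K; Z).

H_0 ≅ Z,  H_1 ≅ Z ⊕ Z/2Z,  H_2 = 0.

Order the vertices as A < B < D < E < F < G < J < L < M < N. Listing each simplex with vertices in this order, K has dimension 2 with simplices:

  0-simplices (10): A, B, D, E, F, G, J, L, M, N
  1-simplices (30): AE, AF, AG, AJ, AL, AM, BD, BE, BF, BJ, BL, BM, BN, DE, DF, DG, DJ, DM, DN, EG, EL, EN, FG, FL, FM, GJ, GL, JL, JM, MN
  2-simplices (20): AEG, AEL, AFG, AFM, AJL, AJM, BDF, BDJ, BEL, BEN, BFL, BJM, BMN, DEG, DEN, DFM, DGJ, DMN, FGL, GJL

so the chain groups are C_0 ≅ Z^10, C_1 ≅ Z^30, C_2 ≅ Z^20.

∂_1: C_1 → C_0 maps an edge to its endpoints' difference, ∂[p,q] = q − p.
The resulting 10×30 matrix has rank 9, and its Smith normal form has invariant factors (1,1,1,1,1,1,1,1,1).

Boundary ∂_2: C_2 → C_1 maps a triangle to the signed sum of its edges. For instance
  ∂AFM = FM − AM + AF,
  ∂GJL = JL − GL + GJ.
This gives a 30×20 integer matrix of rank 20; reducing to Smith normal form yields diagonal entries (1,1,1,1,1,1,1,1,1,1,1,1,1,1,1,1,1,1,1,2).

Reading off H_k = ker ∂_k / im ∂_{k+1}:

  H_0: rank C_0 − rank ∂_1 = 10 − 9 = 1, and the invariant factors of ∂_1 are all 1, so H_0 = Z.
  H_1: rank ker ∂_1 − rank ∂_2 = (30 − 9) − 20 = 1, and ∂_2 has invariant factor 2 > 1, so H_1 = Z ⊕ Z/2Z.
  H_2: rank ker ∂_2 − rank ∂_3 = (20 − 20) − 0 = 0, and there is no ∂_3, so H_2 = 0.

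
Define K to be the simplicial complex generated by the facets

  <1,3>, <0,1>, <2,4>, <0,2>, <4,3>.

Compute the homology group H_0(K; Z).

H_0 = Z.

Order the vertices as 0 < 1 < 2 < 3 < 4. Listing each simplex with vertices in this order, K has dimension 1 with simplices:

  0-simplices (5): [0], [1], [2], [3], [4]
  1-simplices (5): [0,1], [0,2], [1,3], [2,4], [3,4]

so the chain groups are C_0 ≅ Z^5, C_1 ≅ Z^5.

∂_1: C_1 → C_0 is given by ∂[p,q] = [q] − [p]. For instance
  ∂[0,1] = [1] − [0].
The resulting 5×5 matrix has rank 4, and its Smith normal form has invariant factors (1,1,1,1).

From H_k ≅ ker(∂_k) / im(∂_{k+1}) we obtain:

  H_0: rank C_0 − rank ∂_1 = 5 − 4 = 1, and the invariant factors of ∂_1 are all 1, so H_0 ≅ Z.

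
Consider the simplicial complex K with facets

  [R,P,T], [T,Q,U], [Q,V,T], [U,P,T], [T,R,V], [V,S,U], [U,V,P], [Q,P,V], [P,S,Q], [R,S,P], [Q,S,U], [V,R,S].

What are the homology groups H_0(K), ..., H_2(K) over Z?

Fix the vertex order P < Q < R < S < T < U < V and write every simplex with vertices in increasing order. Then dim K = 2 and the simplices of K are:

  0-simplices (7): P, Q, R, S, T, U, V
  1-simplices (18): PQ, PR, PS, PT, PU, PV, QS, QT, QU, QV, RS, RT, RV, SU, SV, TU, TV, UV
  2-simplices (12): PQS, PQV, PRS, PRT, PTU, PUV, QSU, QTU, QTV, RSV, RTV, SUV

so the chain groups are C_0 ≅ Z^7, C_1 ≅ Z^18, C_2 ≅ Z^12.

The boundary map ∂_1: C_1 → C_0 maps an edge to its endpoints' difference, ∂[p,q] = q − p. For instance
  ∂TU = U − T.
The 7×18 boundary matrix has rank 6 and Smith normal form diag(1,1,1,1,1,1).

The boundary map ∂_2: C_2 → C_1 acts by ∂[p,q,r] = [q,r] − [p,r] + [p,q]. For instance
  ∂PRS = RS − PS + PR,
  ∂QTV = TV − QV + QT.
As a 18×12 matrix over Z this has rank 12, with invariant factors (1,1,1,1,1,1,1,1,1,1,1,2).

Reading off H_k = ker ∂_k / im ∂_{k+1}:

  H_0: rank C_0 − rank ∂_1 = 7 − 6 = 1, and the invariant factors of ∂_1 are all 1, so H_0 ≅ Z.
  H_1: rank ker ∂_1 − rank ∂_2 = (18 − 6) − 12 = 0, and ∂_2 has invariant factor 2 > 1, so H_1 ≅ Z/2.
  H_2: rank ker ∂_2 − rank ∂_3 = (12 − 12) − 0 = 0, and there is no ∂_3, so H_2 ≅ 0.

As a check, the Euler characteristic is 7 − 18 + 12 = 1, which agrees with 1 − 0 + 0 = 1.

H_0 ≅ Z,  H_1 ≅ Z/2,  H_2 = 0.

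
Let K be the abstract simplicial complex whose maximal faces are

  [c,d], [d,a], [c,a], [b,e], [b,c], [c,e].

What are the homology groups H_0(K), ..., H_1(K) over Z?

Fix the vertex order a < b < c < d < e and write every simplex with vertices in increasing order. Then dim K = 1 and the simplices of K are:

  0-simplices (5): a, b, c, d, e
  1-simplices (6): ac, ad, bc, be, cd, ce

Hence C_0 ≅ Z^5, C_1 ≅ Z^6.

∂_1: C_1 → C_0 maps an edge to its endpoints' difference, ∂[p,q] = q − p. For instance
  ∂cd = d − c.
The resulting 5×6 matrix has rank 4, and its Smith normal form has invariant factors (1,1,1,1).

Now H_k = ker ∂_k / im ∂_{k+1}, so:

  H_0: rank C_0 − rank ∂_1 = 5 − 4 = 1, and the invariant factors of ∂_1 are all 1, so H_0 = Z.
  H_1: rank ker ∂_1 − rank ∂_2 = (6 − 4) − 0 = 2, and there is no ∂_2, so H_1 = Z^2.

As a check, the Euler characteristic is 5 − 6 = -1, which agrees with 1 − 2 = -1.
(K is a triangulation of a wedge of 2 circles.)

H_0 = Z,  H_1 = Z^2.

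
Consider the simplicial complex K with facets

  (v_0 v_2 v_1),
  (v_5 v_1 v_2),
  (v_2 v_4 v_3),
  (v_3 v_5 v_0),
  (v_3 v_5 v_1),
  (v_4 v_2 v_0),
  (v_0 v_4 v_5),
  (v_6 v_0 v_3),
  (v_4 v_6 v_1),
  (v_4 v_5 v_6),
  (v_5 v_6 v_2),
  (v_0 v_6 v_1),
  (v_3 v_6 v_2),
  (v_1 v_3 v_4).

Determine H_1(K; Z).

H_1 ≅ Z^2.

We work with the vertex ordering v_0 < v_1 < v_2 < v_3 < v_4 < v_5 < v_6. The simplices of K, each written with vertices in increasing order, are:

  0-simplices (7): [v_0], [v_1], [v_2], [v_3], [v_4], [v_5], [v_6]
  1-simplices (21): (21 of them)
  2-simplices (14): (14 of them)

giving chain groups C_0 ≅ Z^7, C_1 ≅ Z^21, C_2 ≅ Z^14.

The boundary map ∂_1: C_1 → C_0 is given by ∂[p,q] = [q] − [p].
This gives a 7×21 integer matrix of rank 6; reducing to Smith normal form yields diagonal entries (1,1,1,1,1,1).

Boundary ∂_2: C_2 → C_1 maps a triangle to the signed sum of its edges. For instance
  ∂[v_2,v_3,v_4] = [v_3,v_4] − [v_2,v_4] + [v_2,v_3],
  ∂[v_0,v_2,v_4] = [v_2,v_4] − [v_0,v_4] + [v_0,v_2].
As a 21×14 matrix over Z this has rank 13, with invariant factors (1,1,1,1,1,1,1,1,1,1,1,1,1).

Now H_k = ker ∂_k / im ∂_{k+1}, so:

  H_1: rank ker ∂_1 − rank ∂_2 = (21 − 6) − 13 = 2, and the invariant factors of ∂_2 are all 1, so H_1 ≅ Z^2.

(K is a triangulation of the torus T^2.)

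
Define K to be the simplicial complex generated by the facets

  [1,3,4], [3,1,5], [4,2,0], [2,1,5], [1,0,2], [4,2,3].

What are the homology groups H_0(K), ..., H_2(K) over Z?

H_0 ≅ Z,  H_1 ≅ Z,  H_2 = 0.

K has 6 vertices, 12 edges, 6 triangles.
rank ∂_0 = 0, rank ∂_1 = 5 ⇒ b_0 = 6 − 0 − 5 = 1; all invariant factors of ∂_1 are 1 so no torsion. So H_0 = Z.
rank ∂_1 = 5, rank ∂_2 = 6 ⇒ b_1 = 12 − 5 − 6 = 1; all invariant factors of ∂_2 are 1 so no torsion. So H_1 = Z.
rank ∂_2 = 6, rank ∂_3 = 0 ⇒ b_2 = 6 − 6 − 0 = 0. So H_2 = 0.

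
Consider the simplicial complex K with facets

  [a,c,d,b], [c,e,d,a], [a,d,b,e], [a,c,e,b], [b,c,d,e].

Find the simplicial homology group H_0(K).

H_0 = Z.

Take the total order a < b < c < d < e on the vertex set. Then K (dimension 3) consists of the simplices:

  0-simplices (5): a, b, c, d, e
  1-simplices (10): ab, ac, ad, ae, bc, bd, be, cd, ce, de
  2-simplices (10): abc, abd, abe, acd, ace, ade, bcd, bce, bde, cde
  3-simplices (5): abcd, abce, abde, acde, bcde

Hence C_0 ≅ Z^5, C_1 ≅ Z^10, C_2 ≅ Z^10, C_3 ≅ Z^5.

∂_1: C_1 → C_0 is given by ∂[p,q] = [q] − [p]. For instance
  ∂de = e − d.
The resulting 5×10 matrix has rank 4, and its Smith normal form has invariant factors (1,1,1,1).

∂_2: C_2 → C_1 acts by ∂[p,q,r] = [q,r] − [p,r] + [p,q]. For instance
  ∂cde = de − ce + cd,
  ∂acd = cd − ad + ac.
This gives a 10×10 integer matrix of rank 6; reducing to Smith normal form yields diagonal entries (1,1,1,1,1,1).

∂_3: C_3 → C_2 sends each 3-simplex σ to the alternating sum Σ_i (−1)^i (σ with its i-th vertex removed). For instance
  ∂abcd = bcd − acd + abd − abc,
  ∂bcde = cde − bde + bce − bcd.
The resulting 10×5 matrix has rank 4, and its Smith normal form has invariant factors (1,1,1,1).

Computing H_k = (kernel of ∂_k) / (image of ∂_{k+1}):

  H_0: rank C_0 − rank ∂_1 = 5 − 4 = 1, and the invariant factors of ∂_1 are all 1, so H_0 ≅ Z.

(K is a triangulation of the 3-sphere S^3.)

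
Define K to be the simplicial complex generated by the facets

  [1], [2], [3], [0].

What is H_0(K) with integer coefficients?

H_0 = Z^4.

Fix the vertex order 0 < 1 < 2 < 3 and write every simplex with vertices in increasing order. Then dim K = 0 and the simplices of K are:

  0-simplices (4): [0], [1], [2], [3]

giving chain groups C_0 ≅ Z^4.

Computing H_k = (kernel of ∂_k) / (image of ∂_{k+1}):

  H_0: rank C_0 − rank ∂_1 = 4 − 0 = 4, and there is no ∂_1, so H_0 ≅ Z^4.

(K is a triangulation of a set of 4 points.)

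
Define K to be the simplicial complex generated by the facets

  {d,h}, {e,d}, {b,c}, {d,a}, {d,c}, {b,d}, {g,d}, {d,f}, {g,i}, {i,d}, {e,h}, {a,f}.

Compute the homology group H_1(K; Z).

Fix the vertex order a < b < c < d < e < f < g < h < i and write every simplex with vertices in increasing order. Then dim K = 1 and the simplices of K are:

  0-simplices (9): a, b, c, d, e, f, g, h, i
  1-simplices (12): ad, af, bc, bd, cd, de, df, dg, dh, di, eh, gi

giving chain groups C_0 ≅ Z^9, C_1 ≅ Z^12.

∂_1: C_1 → C_0 maps an edge to its endpoints' difference, ∂[p,q] = q − p.
As a 9×12 matrix over Z this has rank 8, with invariant factors (1,1,1,1,1,1,1,1).

Reading off H_k = ker ∂_k / im ∂_{k+1}:

  H_1: rank ker ∂_1 − rank ∂_2 = (12 − 8) − 0 = 4, and there is no ∂_2, so H_1 = Z^4.

(K is a triangulation of a wedge of 4 circles.)

H_1 ≅ Z^4.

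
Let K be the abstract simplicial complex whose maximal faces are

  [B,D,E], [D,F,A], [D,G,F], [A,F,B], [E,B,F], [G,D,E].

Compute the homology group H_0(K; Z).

We work with the vertex ordering A < B < D < E < F < G. The simplices of K, each written with vertices in increasing order, are:

  0-simplices (6): A, B, D, E, F, G
  1-simplices (12): AB, AD, AF, BD, BE, BF, DE, DF, DG, EF, EG, FG
  2-simplices (6): ABF, ADF, BDE, BEF, DEG, DFG

giving chain groups C_0 ≅ Z^6, C_1 ≅ Z^12, C_2 ≅ Z^6.

Boundary ∂_1: C_1 → C_0 is given by ∂[p,q] = [q] − [p]. For instance
  ∂DG = G − D.
The 6×12 boundary matrix has rank 5 and Smith normal form diag(1,1,1,1,1).

The boundary map ∂_2: C_2 → C_1 acts by ∂[p,q,r] = [q,r] − [p,r] + [p,q]. For instance
  ∂BEF = EF − BF + BE,
  ∂BDE = DE − BE + BD.
The resulting 12×6 matrix has rank 6, and its Smith normal form has invariant factors (1,1,1,1,1,1).

Reading off H_k = ker ∂_k / im ∂_{k+1}:

  H_0: rank C_0 − rank ∂_1 = 6 − 5 = 1, and the invariant factors of ∂_1 are all 1, so H_0 = Z.

H_0 ≅ Z.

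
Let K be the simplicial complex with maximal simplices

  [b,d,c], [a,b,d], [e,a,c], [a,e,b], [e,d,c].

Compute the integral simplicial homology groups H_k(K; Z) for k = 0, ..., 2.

Fix the vertex order a < b < c < d < e and write every simplex with vertices in increasing order. Then dim K = 2 and the simplices of K are:

  0-simplices (5): a, b, c, d, e
  1-simplices (10): ab, ac, ad, ae, bc, bd, be, cd, ce, de
  2-simplices (5): abd, abe, ace, bcd, cde

Hence C_0 ≅ Z^5, C_1 ≅ Z^10, C_2 ≅ Z^5.

The boundary map ∂_1: C_1 → C_0 maps an edge to its endpoints' difference, ∂[p,q] = q − p.
The resulting 5×10 matrix has rank 4, and its Smith normal form has invariant factors (1,1,1,1).

∂_2: C_2 → C_1 maps a triangle to the signed sum of its edges. For instance
  ∂bcd = cd − bd + bc,
  ∂ace = ce − ae + ac.
The resulting 10×5 matrix has rank 5, and its Smith normal form has invariant factors (1,1,1,1,1).

Reading off H_k = ker ∂_k / im ∂_{k+1}:

  H_0: rank C_0 − rank ∂_1 = 5 − 4 = 1, and the invariant factors of ∂_1 are all 1, so H_0 ≅ Z.
  H_1: rank ker ∂_1 − rank ∂_2 = (10 − 4) − 5 = 1, and the invariant factors of ∂_2 are all 1, so H_1 ≅ Z.
  H_2: rank ker ∂_2 − rank ∂_3 = (5 − 5) − 0 = 0, and there is no ∂_3, so H_2 ≅ 0.

As a check, the Euler characteristic is 5 − 10 + 5 = 0, which agrees with 1 − 1 + 0 = 0.

H_0 ≅ Z,  H_1 ≅ Z,  H_2 = 0.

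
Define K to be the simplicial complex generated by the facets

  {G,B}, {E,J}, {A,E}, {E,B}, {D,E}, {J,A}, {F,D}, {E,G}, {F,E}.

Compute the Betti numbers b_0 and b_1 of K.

Fix the vertex order A < B < D < E < F < G < J and write every simplex with vertices in increasing order. Then dim K = 1 and the simplices of K are:

  0-simplices (7): A, B, D, E, F, G, J
  1-simplices (9): AE, AJ, BE, BG, DE, DF, EF, EG, EJ

giving chain groups C_0 ≅ Z^7, C_1 ≅ Z^9.

∂_1: C_1 → C_0 maps an edge to its endpoints' difference, ∂[p,q] = q − p.
The 7×9 boundary matrix has rank 6 and Smith normal form diag(1,1,1,1,1,1).

Reading off H_k = ker ∂_k / im ∂_{k+1}:

  H_0: rank C_0 − rank ∂_1 = 7 − 6 = 1, and the invariant factors of ∂_1 are all 1, so H_0 = Z.
  H_1: rank ker ∂_1 − rank ∂_2 = (9 − 6) − 0 = 3, and there is no ∂_2, so H_1 = Z^3.

As a check, the Euler characteristic is 7 − 9 = -2, which agrees with 1 − 3 = -2.

Hence the Betti numbers are b_0 = 1, b_1 = 3.

b_0 = 1, b_1 = 3.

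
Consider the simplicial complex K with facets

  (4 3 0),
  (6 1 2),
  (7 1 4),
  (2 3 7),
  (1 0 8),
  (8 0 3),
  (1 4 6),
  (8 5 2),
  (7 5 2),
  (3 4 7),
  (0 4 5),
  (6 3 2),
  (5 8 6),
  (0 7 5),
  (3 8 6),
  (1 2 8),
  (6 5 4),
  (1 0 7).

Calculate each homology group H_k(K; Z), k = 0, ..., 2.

Take the total order 0 < 1 < 2 < 3 < 4 < 5 < 6 < 7 < 8 on the vertex set. Then K (dimension 2) consists of the simplices:

  0-simplices (9): [0], [1], [2], [3], [4], [5], [6], [7], [8]
  1-simplices (27): (27 of them)
  2-simplices (18): [0,1,7], [0,1,8], [0,3,4], [0,3,8], [0,4,5], [0,5,7], [1,2,6], [1,2,8], [1,4,6], [1,4,7], [2,3,6], [2,3,7], [2,5,7], [2,5,8], [3,4,7], [3,6,8], [4,5,6], [5,6,8]

so the chain groups are C_0 ≅ Z^9, C_1 ≅ Z^27, C_2 ≅ Z^18.

∂_1: C_1 → C_0 is given by ∂[p,q] = [q] − [p]. For instance
  ∂[1,4] = [4] − [1].
As a 9×27 matrix over Z this has rank 8, with invariant factors (1,1,1,1,1,1,1,1).

Boundary ∂_2: C_2 → C_1 sends each 2-simplex [p,q,r] to [q,r] − [p,r] + [p,q]. For instance
  ∂[0,3,8] = [3,8] − [0,8] + [0,3],
  ∂[0,4,5] = [4,5] − [0,5] + [0,4].
The 27×18 boundary matrix has rank 18 and Smith normal form diag(1,1,1,1,1,1,1,1,1,1,1,1,1,1,1,1,1,2).

From H_k ≅ ker(∂_k) / im(∂_{k+1}) we obtain:

  H_0: rank C_0 − rank ∂_1 = 9 − 8 = 1, and the invariant factors of ∂_1 are all 1, so H_0 = Z.
  H_1: rank ker ∂_1 − rank ∂_2 = (27 − 8) − 18 = 1, and ∂_2 has invariant factor 2 > 1, so H_1 = Z ⊕ Z/2Z.
  H_2: rank ker ∂_2 − rank ∂_3 = (18 − 18) − 0 = 0, and there is no ∂_3, so H_2 = 0.

As a check, the Euler characteristic is 9 − 27 + 18 = 0, which agrees with 1 − 1 + 0 = 0.

H_0 ≅ Z,  H_1 ≅ Z ⊕ Z/2Z,  H_2 = 0.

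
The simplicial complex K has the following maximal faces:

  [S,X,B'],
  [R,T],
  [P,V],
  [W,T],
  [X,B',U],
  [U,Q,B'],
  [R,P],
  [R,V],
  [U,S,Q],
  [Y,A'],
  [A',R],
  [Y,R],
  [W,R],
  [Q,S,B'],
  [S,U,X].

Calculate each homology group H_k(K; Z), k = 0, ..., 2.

H_0 = Z^2,  H_1 = Z^3,  H_2 = Z.

Fix the vertex order P < Q < R < S < T < U < V < W < X < Y < A' < B' and write every simplex with vertices in increasing order. Then dim K = 2 and the simplices of K are:

  0-simplices (12): [P], [Q], [R], [S], [T], [U], [V], [W], [X], [Y], [A'], [B']
  1-simplices (18): [P,R], [P,V], [Q,S], [Q,U], [Q,B'], [R,T], [R,V], [R,W], [R,Y], [R,A'], [S,U], [S,X], [S,B'], [T,W], [U,X], [U,B'], [X,B'], [Y,A']
  2-simplices (6): [Q,S,U], [Q,S,B'], [Q,U,B'], [S,U,X], [S,X,B'], [U,X,B']

giving chain groups C_0 ≅ Z^12, C_1 ≅ Z^18, C_2 ≅ Z^6.

∂_1: C_1 → C_0 is given by ∂[p,q] = [q] − [p]. For instance
  ∂[X,B'] = [B'] − [X].
The resulting 12×18 matrix has rank 10, and its Smith normal form has invariant factors (1,1,1,1,1,1,1,1,1,1).

∂_2: C_2 → C_1 sends each 2-simplex [p,q,r] to [q,r] − [p,r] + [p,q]. For instance
  ∂[S,U,X] = [U,X] − [S,X] + [S,U],
  ∂[Q,S,B'] = [S,B'] − [Q,B'] + [Q,S].
The 18×6 boundary matrix has rank 5 and Smith normal form diag(1,1,1,1,1).

Reading off H_k = ker ∂_k / im ∂_{k+1}:

  H_0: rank C_0 − rank ∂_1 = 12 − 10 = 2, and the invariant factors of ∂_1 are all 1, so H_0 = Z^2.
  H_1: rank ker ∂_1 − rank ∂_2 = (18 − 10) − 5 = 3, and the invariant factors of ∂_2 are all 1, so H_1 = Z^3.
  H_2: rank ker ∂_2 − rank ∂_3 = (6 − 5) − 0 = 1, and there is no ∂_3, so H_2 = Z.

As a check, the Euler characteristic is 12 − 18 + 6 = 0, which agrees with 2 − 3 + 1 = 0.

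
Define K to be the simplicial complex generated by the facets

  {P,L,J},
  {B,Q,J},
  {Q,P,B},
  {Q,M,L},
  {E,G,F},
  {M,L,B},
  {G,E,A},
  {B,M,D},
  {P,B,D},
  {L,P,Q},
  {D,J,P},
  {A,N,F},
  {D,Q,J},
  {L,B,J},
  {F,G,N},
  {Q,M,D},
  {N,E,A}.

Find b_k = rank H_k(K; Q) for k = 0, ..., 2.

K has 12 vertices, 28 edges, 17 triangles.
rank ∂_0 = 0, rank ∂_1 = 10 ⇒ b_0 = 12 − 0 − 10 = 2; all invariant factors of ∂_1 are 1 so no torsion. So H_0 = Z^2.
rank ∂_1 = 10, rank ∂_2 = 17 ⇒ b_1 = 28 − 10 − 17 = 1; ∂_2 has invariant factor(s) [2] giving torsion. So H_1 = Z ⊕ Z/2.
rank ∂_2 = 17, rank ∂_3 = 0 ⇒ b_2 = 17 − 17 − 0 = 0. So H_2 = 0.

b_0 = 2, b_1 = 1, b_2 = 0.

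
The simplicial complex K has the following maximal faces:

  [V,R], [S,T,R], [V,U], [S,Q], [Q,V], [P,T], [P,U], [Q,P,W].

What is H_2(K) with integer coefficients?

H_2 ≅ 0.

Take the total order P < Q < R < S < T < U < V < W on the vertex set. Then K (dimension 2) consists of the simplices:

  0-simplices (8): P, Q, R, S, T, U, V, W
  1-simplices (12): PQ, PT, PU, PW, QS, QV, QW, RS, RT, RV, ST, UV
  2-simplices (2): PQW, RST

Hence C_0 ≅ Z^8, C_1 ≅ Z^12, C_2 ≅ Z^2.

Boundary ∂_1: C_1 → C_0 sends each edge [p,q] (with p < q) to q − p.
As a 8×12 matrix over Z this has rank 7, with invariant factors (1,1,1,1,1,1,1).

∂_2: C_2 → C_1 sends each 2-simplex [p,q,r] to [q,r] − [p,r] + [p,q]. For instance
  ∂PQW = QW − PW + PQ,
  ∂RST = ST − RT + RS.
The resulting 12×2 matrix has rank 2, and its Smith normal form has invariant factors (1,1).

Computing H_k = (kernel of ∂_k) / (image of ∂_{k+1}):

  H_2: rank ker ∂_2 − rank ∂_3 = (2 − 2) − 0 = 0, and there is no ∂_3, so H_2 = 0.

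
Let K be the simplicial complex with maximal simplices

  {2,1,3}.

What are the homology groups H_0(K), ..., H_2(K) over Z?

Fix the vertex order 1 < 2 < 3 and write every simplex with vertices in increasing order. Then dim K = 2 and the simplices of K are:

  0-simplices (3): [1], [2], [3]
  1-simplices (3): [1,2], [1,3], [2,3]
  2-simplices (1): [1,2,3]

so the chain groups are C_0 ≅ Z^3, C_1 ≅ Z^3, C_2 ≅ Z^1.

∂_1: C_1 → C_0 sends each edge [p,q] (with p < q) to q − p. For instance
  ∂[1,3] = [3] − [1].
The 3×3 boundary matrix has rank 2 and Smith normal form diag(1,1).

The boundary map ∂_2: C_2 → C_1 sends each 2-simplex [p,q,r] to [q,r] − [p,r] + [p,q]. For instance
  ∂[1,2,3] = [2,3] − [1,3] + [1,2].
The 3×1 boundary matrix has rank 1 and Smith normal form diag(1).

From H_k ≅ ker(∂_k) / im(∂_{k+1}) we obtain:

  H_0: rank C_0 − rank ∂_1 = 3 − 2 = 1, and the invariant factors of ∂_1 are all 1, so H_0 ≅ Z.
  H_1: rank ker ∂_1 − rank ∂_2 = (3 − 2) − 1 = 0, and the invariant factors of ∂_2 are all 1, so H_1 ≅ 0.
  H_2: rank ker ∂_2 − rank ∂_3 = (1 − 1) − 0 = 0, and there is no ∂_3, so H_2 ≅ 0.

As a check, the Euler characteristic is 3 − 3 + 1 = 1, which agrees with 1 − 0 + 0 = 1.
(K is a triangulation of the 2-simplex.)

H_0 ≅ Z,  H_1 = 0,  H_2 = 0.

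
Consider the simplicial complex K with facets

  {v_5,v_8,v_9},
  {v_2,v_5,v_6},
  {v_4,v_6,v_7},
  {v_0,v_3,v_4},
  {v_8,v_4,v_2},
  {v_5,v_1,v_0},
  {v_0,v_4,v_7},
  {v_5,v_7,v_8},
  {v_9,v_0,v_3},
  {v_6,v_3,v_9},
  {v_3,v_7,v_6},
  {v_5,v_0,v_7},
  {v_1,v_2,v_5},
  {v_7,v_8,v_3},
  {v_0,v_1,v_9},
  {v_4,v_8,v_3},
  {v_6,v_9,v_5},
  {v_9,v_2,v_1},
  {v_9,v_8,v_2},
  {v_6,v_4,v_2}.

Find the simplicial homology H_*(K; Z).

H_0 ≅ Z,  H_1 ≅ Z ⊕ Z/2,  H_2 = 0.

K has 10 vertices, 30 edges, 20 triangles.
rank ∂_0 = 0, rank ∂_1 = 9 ⇒ b_0 = 10 − 0 − 9 = 1; all invariant factors of ∂_1 are 1 so no torsion. So H_0 ≅ Z.
rank ∂_1 = 9, rank ∂_2 = 20 ⇒ b_1 = 30 − 9 − 20 = 1; ∂_2 has invariant factor(s) [2] giving torsion. So H_1 ≅ Z ⊕ Z/2.
rank ∂_2 = 20, rank ∂_3 = 0 ⇒ b_2 = 20 − 20 − 0 = 0. So H_2 ≅ 0.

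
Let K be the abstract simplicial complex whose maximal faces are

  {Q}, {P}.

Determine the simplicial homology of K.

K has 2 vertices.
rank ∂_0 = 0, rank ∂_1 = 0 ⇒ b_0 = 2 − 0 − 0 = 2. So H_0 = Z^2.

H_0 = Z^2.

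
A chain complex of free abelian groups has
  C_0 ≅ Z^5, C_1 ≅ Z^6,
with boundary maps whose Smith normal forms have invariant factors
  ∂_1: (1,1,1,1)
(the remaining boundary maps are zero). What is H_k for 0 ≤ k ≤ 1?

H_0 ≅ Z,  H_1 ≅ Z^2.

H_0: b_0 = 5 − 0 − 4 = 1; torsion from ∂_1 factors > 1: none. So H_0 ≅ Z.
H_1: b_1 = 6 − 4 − 0 = 2; torsion from ∂_2 factors > 1: none. So H_1 ≅ Z^2.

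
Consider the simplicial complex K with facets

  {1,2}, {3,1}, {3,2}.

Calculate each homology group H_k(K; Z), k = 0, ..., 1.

H_0 = Z,  H_1 = Z.

Order the vertices as 1 < 2 < 3. Listing each simplex with vertices in this order, K has dimension 1 with simplices:

  0-simplices (3): [1], [2], [3]
  1-simplices (3): [1,2], [1,3], [2,3]

so the chain groups are C_0 ≅ Z^3, C_1 ≅ Z^3.

∂_1: C_1 → C_0 sends each edge [p,q] (with p < q) to q − p. For instance
  ∂[1,2] = [2] − [1].
The 3×3 boundary matrix has rank 2 and Smith normal form diag(1,1).

From H_k ≅ ker(∂_k) / im(∂_{k+1}) we obtain:

  H_0: rank C_0 − rank ∂_1 = 3 − 2 = 1, and the invariant factors of ∂_1 are all 1, so H_0 = Z.
  H_1: rank ker ∂_1 − rank ∂_2 = (3 − 2) − 0 = 1, and there is no ∂_2, so H_1 = Z.

(K is a triangulation of the circle S^1.)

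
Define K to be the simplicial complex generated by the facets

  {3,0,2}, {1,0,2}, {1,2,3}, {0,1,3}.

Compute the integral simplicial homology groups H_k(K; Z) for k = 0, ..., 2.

H_0 = Z,  H_1 = 0,  H_2 = Z.

We work with the vertex ordering 0 < 1 < 2 < 3. The simplices of K, each written with vertices in increasing order, are:

  0-simplices (4): [0], [1], [2], [3]
  1-simplices (6): [0,1], [0,2], [0,3], [1,2], [1,3], [2,3]
  2-simplices (4): [0,1,2], [0,1,3], [0,2,3], [1,2,3]

so the chain groups are C_0 ≅ Z^4, C_1 ≅ Z^6, C_2 ≅ Z^4.

Boundary ∂_1: C_1 → C_0 is given by ∂[p,q] = [q] − [p]. For instance
  ∂[0,1] = [1] − [0].
As a 4×6 matrix over Z this has rank 3, with invariant factors (1,1,1).

Boundary ∂_2: C_2 → C_1 maps a triangle to the signed sum of its edges. For instance
  ∂[0,2,3] = [2,3] − [0,3] + [0,2],
  ∂[0,1,2] = [1,2] − [0,2] + [0,1].
The 6×4 boundary matrix has rank 3 and Smith normal form diag(1,1,1).

From H_k ≅ ker(∂_k) / im(∂_{k+1}) we obtain:

  H_0: rank C_0 − rank ∂_1 = 4 − 3 = 1, and the invariant factors of ∂_1 are all 1, so H_0 = Z.
  H_1: rank ker ∂_1 − rank ∂_2 = (6 − 3) − 3 = 0, and the invariant factors of ∂_2 are all 1, so H_1 = 0.
  H_2: rank ker ∂_2 − rank ∂_3 = (4 − 3) − 0 = 1, and there is no ∂_3, so H_2 = Z.

(K is a triangulation of the 2-sphere S^2.)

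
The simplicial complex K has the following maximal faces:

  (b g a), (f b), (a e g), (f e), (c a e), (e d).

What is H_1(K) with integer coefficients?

Fix the vertex order a < b < c < d < e < f < g and write every simplex with vertices in increasing order. Then dim K = 2 and the simplices of K are:

  0-simplices (7): a, b, c, d, e, f, g
  1-simplices (10): ab, ac, ae, ag, bf, bg, ce, de, ef, eg
  2-simplices (3): abg, ace, aeg

so the chain groups are C_0 ≅ Z^7, C_1 ≅ Z^10, C_2 ≅ Z^3.

Boundary ∂_1: C_1 → C_0 maps an edge to its endpoints' difference, ∂[p,q] = q − p. For instance
  ∂bg = g − b.
The 7×10 boundary matrix has rank 6 and Smith normal form diag(1,1,1,1,1,1).

The boundary map ∂_2: C_2 → C_1 acts by ∂[p,q,r] = [q,r] − [p,r] + [p,q]. For instance
  ∂ace = ce − ae + ac,
  ∂abg = bg − ag + ab.
The resulting 10×3 matrix has rank 3, and its Smith normal form has invariant factors (1,1,1).

From H_k ≅ ker(∂_k) / im(∂_{k+1}) we obtain:

  H_1: rank ker ∂_1 − rank ∂_2 = (10 − 6) − 3 = 1, and the invariant factors of ∂_2 are all 1, so H_1 = Z.

H_1 = Z.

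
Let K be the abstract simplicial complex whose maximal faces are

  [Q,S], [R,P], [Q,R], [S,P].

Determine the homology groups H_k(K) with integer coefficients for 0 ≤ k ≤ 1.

H_0 = Z,  H_1 = Z.

K has 4 vertices, 4 edges.
rank ∂_0 = 0, rank ∂_1 = 3 ⇒ b_0 = 4 − 0 − 3 = 1; all invariant factors of ∂_1 are 1 so no torsion. So H_0 ≅ Z.
rank ∂_1 = 3, rank ∂_2 = 0 ⇒ b_1 = 4 − 3 − 0 = 1. So H_1 ≅ Z.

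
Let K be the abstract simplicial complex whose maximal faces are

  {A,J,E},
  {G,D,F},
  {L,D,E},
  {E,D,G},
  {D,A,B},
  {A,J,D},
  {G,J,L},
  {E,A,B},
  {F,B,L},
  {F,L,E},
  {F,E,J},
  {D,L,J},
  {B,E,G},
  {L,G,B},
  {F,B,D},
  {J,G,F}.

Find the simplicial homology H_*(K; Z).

H_0 = Z,  H_1 = Z^2,  H_2 = Z.

Take the total order A < B < D < E < F < G < J < L on the vertex set. Then K (dimension 2) consists of the simplices:

  0-simplices (8): A, B, D, E, F, G, J, L
  1-simplices (24): AB, AD, AE, AJ, BD, BE, BF, BG, BL, DE, DF, DG, DJ, DL, EF, EG, EJ, EL, FG, FJ, FL, GJ, GL, JL
  2-simplices (16): ABD, ABE, ADJ, AEJ, BDF, BEG, BFL, BGL, DEG, DEL, DFG, DJL, EFJ, EFL, FGJ, GJL

Hence C_0 ≅ Z^8, C_1 ≅ Z^24, C_2 ≅ Z^16.

Boundary ∂_1: C_1 → C_0 sends each edge [p,q] (with p < q) to q − p.
The resulting 8×24 matrix has rank 7, and its Smith normal form has invariant factors (1,1,1,1,1,1,1).

Boundary ∂_2: C_2 → C_1 acts by ∂[p,q,r] = [q,r] − [p,r] + [p,q]. For instance
  ∂ABD = BD − AD + AB,
  ∂AEJ = EJ − AJ + AE.
The resulting 24×16 matrix has rank 15, and its Smith normal form has invariant factors (1,1,1,1,1,1,1,1,1,1,1,1,1,1,1).

Now H_k = ker ∂_k / im ∂_{k+1}, so:

  H_0: rank C_0 − rank ∂_1 = 8 − 7 = 1, and the invariant factors of ∂_1 are all 1, so H_0 ≅ Z.
  H_1: rank ker ∂_1 − rank ∂_2 = (24 − 7) − 15 = 2, and the invariant factors of ∂_2 are all 1, so H_1 ≅ Z^2.
  H_2: rank ker ∂_2 − rank ∂_3 = (16 − 15) − 0 = 1, and there is no ∂_3, so H_2 ≅ Z.

As a check, the Euler characteristic is 8 − 24 + 16 = 0, which agrees with 1 − 2 + 1 = 0.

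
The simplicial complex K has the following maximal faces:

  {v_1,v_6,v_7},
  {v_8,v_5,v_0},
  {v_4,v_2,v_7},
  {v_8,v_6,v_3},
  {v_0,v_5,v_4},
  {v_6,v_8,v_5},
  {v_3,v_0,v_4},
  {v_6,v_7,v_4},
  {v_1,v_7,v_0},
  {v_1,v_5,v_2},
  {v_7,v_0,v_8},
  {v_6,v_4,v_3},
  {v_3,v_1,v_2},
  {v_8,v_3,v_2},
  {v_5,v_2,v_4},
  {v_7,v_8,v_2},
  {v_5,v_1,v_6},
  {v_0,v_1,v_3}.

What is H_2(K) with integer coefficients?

Take the total order v_0 < v_1 < v_2 < v_3 < v_4 < v_5 < v_6 < v_7 < v_8 on the vertex set. Then K (dimension 2) consists of the simplices:

  0-simplices (9): [v_0], [v_1], [v_2], [v_3], [v_4], [v_5], [v_6], [v_7], [v_8]
  1-simplices (27): (27 of them)
  2-simplices (18): (18 of them)

so the chain groups are C_0 ≅ Z^9, C_1 ≅ Z^27, C_2 ≅ Z^18.

∂_1: C_1 → C_0 maps an edge to its endpoints' difference, ∂[p,q] = q − p.
This gives a 9×27 integer matrix of rank 8; reducing to Smith normal form yields diagonal entries (1,1,1,1,1,1,1,1).

The boundary map ∂_2: C_2 → C_1 acts by ∂[p,q,r] = [q,r] − [p,r] + [p,q]. For instance
  ∂[v_0,v_7,v_8] = [v_7,v_8] − [v_0,v_8] + [v_0,v_7],
  ∂[v_4,v_6,v_7] = [v_6,v_7] − [v_4,v_7] + [v_4,v_6].
This gives a 27×18 integer matrix of rank 17; reducing to Smith normal form yields diagonal entries (1,1,1,1,1,1,1,1,1,1,1,1,1,1,1,1,1).

Reading off H_k = ker ∂_k / im ∂_{k+1}:

  H_2: rank ker ∂_2 − rank ∂_3 = (18 − 17) − 0 = 1, and there is no ∂_3, so H_2 ≅ Z.

H_2 = Z.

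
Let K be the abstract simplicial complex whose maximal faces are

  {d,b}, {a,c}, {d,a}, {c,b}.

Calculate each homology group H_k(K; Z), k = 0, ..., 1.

H_0 = Z,  H_1 = Z.

Fix the vertex order a < b < c < d and write every simplex with vertices in increasing order. Then dim K = 1 and the simplices of K are:

  0-simplices (4): a, b, c, d
  1-simplices (4): ac, ad, bc, bd

giving chain groups C_0 ≅ Z^4, C_1 ≅ Z^4.

∂_1: C_1 → C_0 is given by ∂[p,q] = [q] − [p]. For instance
  ∂bc = c − b.
This gives a 4×4 integer matrix of rank 3; reducing to Smith normal form yields diagonal entries (1,1,1).

From H_k ≅ ker(∂_k) / im(∂_{k+1}) we obtain:

  H_0: rank C_0 − rank ∂_1 = 4 − 3 = 1, and the invariant factors of ∂_1 are all 1, so H_0 = Z.
  H_1: rank ker ∂_1 − rank ∂_2 = (4 − 3) − 0 = 1, and there is no ∂_2, so H_1 = Z.

(K is a triangulation of the circle S^1.)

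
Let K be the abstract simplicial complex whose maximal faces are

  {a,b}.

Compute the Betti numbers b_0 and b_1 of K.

b_0 = 1, b_1 = 0.

We work with the vertex ordering a < b. The simplices of K, each written with vertices in increasing order, are:

  0-simplices (2): a, b
  1-simplices (1): ab

so the chain groups are C_0 ≅ Z^2, C_1 ≅ Z^1.

∂_1: C_1 → C_0 is given by ∂[p,q] = [q] − [p].
As a 2×1 matrix over Z this has rank 1, with invariant factors (1).

Reading off H_k = ker ∂_k / im ∂_{k+1}:

  H_0: rank C_0 − rank ∂_1 = 2 − 1 = 1, and the invariant factors of ∂_1 are all 1, so H_0 ≅ Z.
  H_1: rank ker ∂_1 − rank ∂_2 = (1 − 1) − 0 = 0, and there is no ∂_2, so H_1 ≅ 0.

As a check, the Euler characteristic is 2 − 1 = 1, which agrees with 1 − 0 = 1.

Hence the Betti numbers are b_0 = 1, b_1 = 0.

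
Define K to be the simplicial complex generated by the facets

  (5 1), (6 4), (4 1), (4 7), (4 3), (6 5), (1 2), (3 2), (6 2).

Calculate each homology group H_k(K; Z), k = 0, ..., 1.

Order the vertices as 1 < 2 < 3 < 4 < 5 < 6 < 7. Listing each simplex with vertices in this order, K has dimension 1 with simplices:

  0-simplices (7): [1], [2], [3], [4], [5], [6], [7]
  1-simplices (9): [1,2], [1,4], [1,5], [2,3], [2,6], [3,4], [4,6], [4,7], [5,6]

giving chain groups C_0 ≅ Z^7, C_1 ≅ Z^9.

∂_1: C_1 → C_0 maps an edge to its endpoints' difference, ∂[p,q] = q − p. For instance
  ∂[5,6] = [6] − [5].
As a 7×9 matrix over Z this has rank 6, with invariant factors (1,1,1,1,1,1).

Reading off H_k = ker ∂_k / im ∂_{k+1}:

  H_0: rank C_0 − rank ∂_1 = 7 − 6 = 1, and the invariant factors of ∂_1 are all 1, so H_0 ≅ Z.
  H_1: rank ker ∂_1 − rank ∂_2 = (9 − 6) − 0 = 3, and there is no ∂_2, so H_1 ≅ Z^3.

H_0 = Z,  H_1 = Z^3.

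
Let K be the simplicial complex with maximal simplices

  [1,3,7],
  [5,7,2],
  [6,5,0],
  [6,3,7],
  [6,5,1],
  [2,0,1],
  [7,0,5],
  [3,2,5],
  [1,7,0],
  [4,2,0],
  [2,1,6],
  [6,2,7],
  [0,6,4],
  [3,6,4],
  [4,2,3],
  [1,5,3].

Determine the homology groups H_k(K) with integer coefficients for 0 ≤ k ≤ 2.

Fix the vertex order 0 < 1 < 2 < 3 < 4 < 5 < 6 < 7 and write every simplex with vertices in increasing order. Then dim K = 2 and the simplices of K are:

  0-simplices (8): [0], [1], [2], [3], [4], [5], [6], [7]
  1-simplices (24): (24 of them)
  2-simplices (16): [0,1,2], [0,1,7], [0,2,4], [0,4,6], [0,5,6], [0,5,7], [1,2,6], [1,3,5], [1,3,7], [1,5,6], [2,3,4], [2,3,5], [2,5,7], [2,6,7], [3,4,6], [3,6,7]

giving chain groups C_0 ≅ Z^8, C_1 ≅ Z^24, C_2 ≅ Z^16.

Boundary ∂_1: C_1 → C_0 sends each edge [p,q] (with p < q) to q − p. For instance
  ∂[0,1] = [1] − [0].
The 8×24 boundary matrix has rank 7 and Smith normal form diag(1,1,1,1,1,1,1).

∂_2: C_2 → C_1 acts by ∂[p,q,r] = [q,r] − [p,r] + [p,q]. For instance
  ∂[1,3,5] = [3,5] − [1,5] + [1,3],
  ∂[0,5,6] = [5,6] − [0,6] + [0,5].
The 24×16 boundary matrix has rank 15 and Smith normal form diag(1,1,1,1,1,1,1,1,1,1,1,1,1,1,1).

Computing H_k = (kernel of ∂_k) / (image of ∂_{k+1}):

  H_0: rank C_0 − rank ∂_1 = 8 − 7 = 1, and the invariant factors of ∂_1 are all 1, so H_0 ≅ Z.
  H_1: rank ker ∂_1 − rank ∂_2 = (24 − 7) − 15 = 2, and the invariant factors of ∂_2 are all 1, so H_1 ≅ Z^2.
  H_2: rank ker ∂_2 − rank ∂_3 = (16 − 15) − 0 = 1, and there is no ∂_3, so H_2 ≅ Z.

As a check, the Euler characteristic is 8 − 24 + 16 = 0, which agrees with 1 − 2 + 1 = 0.

H_0 = Z,  H_1 = Z^2,  H_2 = Z.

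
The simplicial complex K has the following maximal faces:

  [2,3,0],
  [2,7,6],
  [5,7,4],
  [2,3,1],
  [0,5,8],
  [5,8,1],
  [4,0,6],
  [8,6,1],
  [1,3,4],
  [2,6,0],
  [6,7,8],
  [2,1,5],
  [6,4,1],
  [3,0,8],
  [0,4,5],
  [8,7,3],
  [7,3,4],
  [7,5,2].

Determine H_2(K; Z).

H_2 ≅ Z.

Take the total order 0 < 1 < 2 < 3 < 4 < 5 < 6 < 7 < 8 on the vertex set. Then K (dimension 2) consists of the simplices:

  0-simplices (9): [0], [1], [2], [3], [4], [5], [6], [7], [8]
  1-simplices (27): (27 of them)
  2-simplices (18): [0,2,3], [0,2,6], [0,3,8], [0,4,5], [0,4,6], [0,5,8], [1,2,3], [1,2,5], [1,3,4], [1,4,6], [1,5,8], [1,6,8], [2,5,7], [2,6,7], [3,4,7], [3,7,8], [4,5,7], [6,7,8]

giving chain groups C_0 ≅ Z^9, C_1 ≅ Z^27, C_2 ≅ Z^18.

The boundary map ∂_1: C_1 → C_0 is given by ∂[p,q] = [q] − [p].
As a 9×27 matrix over Z this has rank 8, with invariant factors (1,1,1,1,1,1,1,1).

Boundary ∂_2: C_2 → C_1 maps a triangle to the signed sum of its edges. For instance
  ∂[1,3,4] = [3,4] − [1,4] + [1,3],
  ∂[1,4,6] = [4,6] − [1,6] + [1,4].
The resulting 27×18 matrix has rank 17, and its Smith normal form has invariant factors (1,1,1,1,1,1,1,1,1,1,1,1,1,1,1,1,1).

Reading off H_k = ker ∂_k / im ∂_{k+1}:

  H_2: rank ker ∂_2 − rank ∂_3 = (18 − 17) − 0 = 1, and there is no ∂_3, so H_2 = Z.

(K is a triangulation of the torus T^2.)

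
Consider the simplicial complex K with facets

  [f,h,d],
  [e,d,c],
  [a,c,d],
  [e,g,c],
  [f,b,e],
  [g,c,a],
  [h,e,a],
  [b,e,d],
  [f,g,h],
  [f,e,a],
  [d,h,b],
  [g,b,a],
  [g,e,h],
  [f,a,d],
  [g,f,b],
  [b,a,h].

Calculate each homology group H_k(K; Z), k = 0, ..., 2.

H_0 = Z,  H_1 = Z^2,  H_2 = Z.

Take the total order a < b < c < d < e < f < g < h on the vertex set. Then K (dimension 2) consists of the simplices:

  0-simplices (8): a, b, c, d, e, f, g, h
  1-simplices (24): ab, ac, ad, ae, af, ag, ah, bd, be, bf, bg, bh, cd, ce, cg, de, df, dh, ef, eg, eh, fg, fh, gh
  2-simplices (16): abg, abh, acd, acg, adf, aef, aeh, bde, bdh, bef, bfg, cde, ceg, dfh, egh, fgh

giving chain groups C_0 ≅ Z^8, C_1 ≅ Z^24, C_2 ≅ Z^16.

Boundary ∂_1: C_1 → C_0 is given by ∂[p,q] = [q] − [p]. For instance
  ∂df = f − d.
The 8×24 boundary matrix has rank 7 and Smith normal form diag(1,1,1,1,1,1,1).

∂_2: C_2 → C_1 sends each 2-simplex [p,q,r] to [q,r] − [p,r] + [p,q]. For instance
  ∂adf = df − af + ad,
  ∂abh = bh − ah + ab.
The 24×16 boundary matrix has rank 15 and Smith normal form diag(1,1,1,1,1,1,1,1,1,1,1,1,1,1,1).

Reading off H_k = ker ∂_k / im ∂_{k+1}:

  H_0: rank C_0 − rank ∂_1 = 8 − 7 = 1, and the invariant factors of ∂_1 are all 1, so H_0 = Z.
  H_1: rank ker ∂_1 − rank ∂_2 = (24 − 7) − 15 = 2, and the invariant factors of ∂_2 are all 1, so H_1 = Z^2.
  H_2: rank ker ∂_2 − rank ∂_3 = (16 − 15) − 0 = 1, and there is no ∂_3, so H_2 = Z.

As a check, the Euler characteristic is 8 − 24 + 16 = 0, which agrees with 1 − 2 + 1 = 0.
(K is a triangulation of the torus T^2.)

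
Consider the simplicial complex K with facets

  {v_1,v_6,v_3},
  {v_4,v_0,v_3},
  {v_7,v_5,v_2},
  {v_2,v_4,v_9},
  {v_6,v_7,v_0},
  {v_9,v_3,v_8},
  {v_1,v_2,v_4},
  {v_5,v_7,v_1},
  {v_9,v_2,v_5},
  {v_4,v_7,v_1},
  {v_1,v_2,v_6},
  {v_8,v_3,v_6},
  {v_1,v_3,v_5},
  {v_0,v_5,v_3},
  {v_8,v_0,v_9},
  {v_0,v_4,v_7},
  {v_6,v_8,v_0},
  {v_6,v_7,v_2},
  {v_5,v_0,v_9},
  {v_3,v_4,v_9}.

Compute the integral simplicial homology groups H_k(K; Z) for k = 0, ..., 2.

H_0 ≅ Z,  H_1 ≅ Z × Z/2,  H_2 = 0.

K has 10 vertices, 30 edges, 20 triangles.
rank ∂_0 = 0, rank ∂_1 = 9 ⇒ b_0 = 10 − 0 − 9 = 1; all invariant factors of ∂_1 are 1 so no torsion. So H_0 = Z.
rank ∂_1 = 9, rank ∂_2 = 20 ⇒ b_1 = 30 − 9 − 20 = 1; ∂_2 has invariant factor(s) [2] giving torsion. So H_1 = Z × Z/2.
rank ∂_2 = 20, rank ∂_3 = 0 ⇒ b_2 = 20 − 20 − 0 = 0. So H_2 = 0.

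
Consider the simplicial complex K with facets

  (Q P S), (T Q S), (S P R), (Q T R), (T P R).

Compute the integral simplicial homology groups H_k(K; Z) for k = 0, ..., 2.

H_0 = Z,  H_1 = Z,  H_2 = 0.

Order the vertices as P < Q < R < S < T. Listing each simplex with vertices in this order, K has dimension 2 with simplices:

  0-simplices (5): P, Q, R, S, T
  1-simplices (10): PQ, PR, PS, PT, QR, QS, QT, RS, RT, ST
  2-simplices (5): PQS, PRS, PRT, QRT, QST

so the chain groups are C_0 ≅ Z^5, C_1 ≅ Z^10, C_2 ≅ Z^5.

Boundary ∂_1: C_1 → C_0 maps an edge to its endpoints' difference, ∂[p,q] = q − p.
This gives a 5×10 integer matrix of rank 4; reducing to Smith normal form yields diagonal entries (1,1,1,1).

Boundary ∂_2: C_2 → C_1 acts by ∂[p,q,r] = [q,r] − [p,r] + [p,q]. For instance
  ∂PQS = QS − PS + PQ,
  ∂PRS = RS − PS + PR.
This gives a 10×5 integer matrix of rank 5; reducing to Smith normal form yields diagonal entries (1,1,1,1,1).

From H_k ≅ ker(∂_k) / im(∂_{k+1}) we obtain:

  H_0: rank C_0 − rank ∂_1 = 5 − 4 = 1, and the invariant factors of ∂_1 are all 1, so H_0 ≅ Z.
  H_1: rank ker ∂_1 − rank ∂_2 = (10 − 4) − 5 = 1, and the invariant factors of ∂_2 are all 1, so H_1 ≅ Z.
  H_2: rank ker ∂_2 − rank ∂_3 = (5 − 5) − 0 = 0, and there is no ∂_3, so H_2 ≅ 0.

(K is a triangulation of the Möbius band.)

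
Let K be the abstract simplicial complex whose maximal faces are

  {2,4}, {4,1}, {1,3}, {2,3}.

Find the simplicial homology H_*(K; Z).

H_0 = Z,  H_1 = Z.

Order the vertices as 1 < 2 < 3 < 4. Listing each simplex with vertices in this order, K has dimension 1 with simplices:

  0-simplices (4): [1], [2], [3], [4]
  1-simplices (4): [1,3], [1,4], [2,3], [2,4]

giving chain groups C_0 ≅ Z^4, C_1 ≅ Z^4.

∂_1: C_1 → C_0 sends each edge [p,q] (with p < q) to q − p.
As a 4×4 matrix over Z this has rank 3, with invariant factors (1,1,1).

Reading off H_k = ker ∂_k / im ∂_{k+1}:

  H_0: rank C_0 − rank ∂_1 = 4 − 3 = 1, and the invariant factors of ∂_1 are all 1, so H_0 = Z.
  H_1: rank ker ∂_1 − rank ∂_2 = (4 − 3) − 0 = 1, and there is no ∂_2, so H_1 = Z.

As a check, the Euler characteristic is 4 − 4 = 0, which agrees with 1 − 1 = 0.
(K is a triangulation of the circle S^1.)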